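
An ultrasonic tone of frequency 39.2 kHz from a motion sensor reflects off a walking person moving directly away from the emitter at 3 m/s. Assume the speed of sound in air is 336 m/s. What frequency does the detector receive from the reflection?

38.5 kHz

At the walking person (a moving observer), f₁ = f₀ · (v − u)/v = 39.2 × 333/336 ≈ 38.9 kHz.
On reflection it acts as a source moving away from the stationary detector: f₂ = f₁ · v/(v + u) = 38.9 × 336/339 ≈ 38.5 kHz.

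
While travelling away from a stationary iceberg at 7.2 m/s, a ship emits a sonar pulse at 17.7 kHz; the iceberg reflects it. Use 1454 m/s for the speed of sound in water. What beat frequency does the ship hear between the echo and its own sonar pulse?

The iceberg receives the sound from a moving source: f₁ = f₀ · v/(v + v_e) = 17.7 × 1454/1461.2 ≈ 17.6128 kHz.
On the return leg the ship is a moving observer: f₂ = f₁ · (v − v_e)/v = 17.6128 × 1446.8/1454 ≈ 17.5256 kHz.
Equivalently f₂ = f₀ · (v − v_e)/(v + v_e).
Beat against the emitted tone (with f₀ = 17700 Hz): |f₂ − f₀| = 2v_e·f₀/(v + v_e) = 2 × 7.2 × 17700/1461.2 ≈ 174 Hz.

174 Hz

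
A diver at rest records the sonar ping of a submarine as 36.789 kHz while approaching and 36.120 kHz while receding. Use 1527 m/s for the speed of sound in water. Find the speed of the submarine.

14.0 m/s

f₁/f₂ = (v + v_s)/(v − v_s), so v_s = v · (f₁ − f₂)/(f₁ + f₂).
v_s = 1527 × (36.789 − 36.120)/(36.789 + 36.120) = 1527 × 0.669/72.909 ≈ 14.0 m/s.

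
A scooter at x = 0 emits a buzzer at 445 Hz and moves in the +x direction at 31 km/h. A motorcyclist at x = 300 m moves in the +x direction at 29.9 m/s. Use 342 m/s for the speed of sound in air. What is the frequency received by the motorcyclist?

31 km/h = 8.611 m/s.
The observer lies on the +x side, so the source is heading toward the observer and the observer is heading away from the source.
Both move, so f' = f · (v − v_o)/(v − v_s).
f' = 445 × (342 − 29.9)/(342 − 8.611) = 445 × 312.1/333.39 ≈ 417 Hz.

417 Hz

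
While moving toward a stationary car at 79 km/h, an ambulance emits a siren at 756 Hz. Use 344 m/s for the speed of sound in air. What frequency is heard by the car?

808 Hz

79 km/h = 21.94 m/s.
Only the source moves, toward the listener, so f' = f · v/(v − v_s).
f' = 756 × 344/(344 − 21.94) = 756 × 344/322.1 ≈ 808 Hz.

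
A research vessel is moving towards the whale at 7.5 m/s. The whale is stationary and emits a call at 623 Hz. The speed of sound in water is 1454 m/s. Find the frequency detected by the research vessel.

626 Hz

Moving observer, stationary source: f' = f · (v + v_o)/v.
f' = 623 × (1454 + 7.5)/1454 = 623 × 1461.5/1454 ≈ 626 Hz.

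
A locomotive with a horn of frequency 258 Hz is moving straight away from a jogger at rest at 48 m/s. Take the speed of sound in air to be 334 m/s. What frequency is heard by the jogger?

226 Hz

Only the source moves, away from the listener, so f' = f · v/(v + v_s).
f' = 258 × 334/(334 + 48) = 258 × 334/382 ≈ 226 Hz.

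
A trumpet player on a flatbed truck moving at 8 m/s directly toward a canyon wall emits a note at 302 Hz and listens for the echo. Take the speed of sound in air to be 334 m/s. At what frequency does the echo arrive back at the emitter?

317 Hz

The canyon wall receives the sound from a moving source: f₁ = f₀ · v/(v − v_e) = 302 × 334/326 ≈ 309 Hz.
On the return leg the trumpet player on a flatbed truck is a moving observer: f₂ = f₁ · (v + v_e)/v = 309 × 342/334 ≈ 317 Hz.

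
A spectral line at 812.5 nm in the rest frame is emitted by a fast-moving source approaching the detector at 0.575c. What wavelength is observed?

Relativistic Doppler for wavelength: λ' = λ₀ · √((1 − β)/(1 + β)).
λ' = 812.5 × √(0.4250/1.5750) = 812.5 × 0.51946 ≈ 422.1 nm.

422.1 nm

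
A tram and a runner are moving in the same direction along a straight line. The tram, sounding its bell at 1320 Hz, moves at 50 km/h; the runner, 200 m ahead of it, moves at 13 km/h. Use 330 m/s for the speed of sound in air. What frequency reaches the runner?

50 km/h = 13.89 m/s; 13 km/h = 3.611 m/s.
The runner is ahead, so the tram is moving toward it while the runner is moving away from the tram.
Both move, so f' = f · (v − v_o)/(v − v_s).
f' = 1320 × (330 − 3.611)/(330 − 13.89) = 1320 × 326.39/316.11 ≈ 1363 Hz.

1363 Hz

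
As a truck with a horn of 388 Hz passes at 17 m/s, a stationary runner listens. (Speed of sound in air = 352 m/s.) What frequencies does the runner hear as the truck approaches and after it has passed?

Approaching: f₁ = f · v/(v − v_s) = 388 × 352/335 ≈ 408 Hz.
Receding: f₂ = f · v/(v + v_s) = 388 × 352/369 ≈ 370 Hz.

408 Hz approaching; 370 Hz receding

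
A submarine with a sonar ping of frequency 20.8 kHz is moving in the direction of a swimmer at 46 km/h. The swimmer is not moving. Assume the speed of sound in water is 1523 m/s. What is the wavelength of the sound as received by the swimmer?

46 km/h = 12.78 m/s.
Only the source moves, toward the listener, so f' = f · v/(v − v_s).
f' = 20.8 × 1523/(1523 − 12.78) ≈ 21.0 kHz.
λ' = v/f' = 1523/20976 ≈ 7.3 cm.

7.3 cm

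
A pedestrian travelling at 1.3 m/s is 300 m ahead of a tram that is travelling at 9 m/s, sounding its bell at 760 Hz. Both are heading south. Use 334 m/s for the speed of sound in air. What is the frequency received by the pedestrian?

778 Hz

The pedestrian is ahead, so the tram is moving toward it while the pedestrian is moving away from the tram.
Both move, so f' = f · (v − v_o)/(v − v_s).
f' = 760 × (334 − 1.3)/(334 − 9) = 760 × 332.7/325 ≈ 778 Hz.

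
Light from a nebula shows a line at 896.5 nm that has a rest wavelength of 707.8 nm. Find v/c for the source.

0.232c

λ'/λ₀ = 1.2666 > 1 (redshift), so the source is receding.
λ'/λ₀ = √((1 + β)/(1 − β)) for a receding source ⇒ β = (r² − 1)/(r² + 1) with r = λ'/λ₀.
β = (1.6043 − 1)/(1.6043 + 1) ≈ 0.232.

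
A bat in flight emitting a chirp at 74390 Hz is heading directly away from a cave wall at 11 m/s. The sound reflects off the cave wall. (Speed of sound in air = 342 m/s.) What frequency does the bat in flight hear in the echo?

69754 Hz

The cave wall receives the sound from a moving source: f₁ = f₀ · v/(v + v_e) = 74390 × 342/353 ≈ 72072 Hz.
On the return leg the bat in flight is a moving observer: f₂ = f₁ · (v − v_e)/v = 72072 × 331/342 ≈ 69754 Hz.
Equivalently f₂ = f₀ · (v − v_e)/(v + v_e).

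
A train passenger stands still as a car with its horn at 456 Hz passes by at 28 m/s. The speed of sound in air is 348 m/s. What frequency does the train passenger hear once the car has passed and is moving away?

422 Hz

Receding: f₂ = f · v/(v + v_s) = 456 × 348/376 ≈ 422 Hz.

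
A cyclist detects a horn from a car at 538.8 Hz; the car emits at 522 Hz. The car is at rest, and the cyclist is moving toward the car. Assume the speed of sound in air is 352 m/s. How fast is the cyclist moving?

f' = f · (v + v_o)/v ⇒ v_o = v · |f'/f − 1|.
v_o = 352 × |538.8/522 − 1| = 352 × 0.03218 ≈ 11.3 m/s.

11.3 m/s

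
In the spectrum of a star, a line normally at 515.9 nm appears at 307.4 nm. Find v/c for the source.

λ'/λ₀ = 0.5959 < 1 (blueshift), so the source is approaching.
λ'/λ₀ = √((1 − β)/(1 + β)) for an approaching source ⇒ β = (1 − r²)/(1 + r²) with r = λ'/λ₀.
β = (1 − 0.3550)/(1 + 0.3550) ≈ 0.476.

0.476c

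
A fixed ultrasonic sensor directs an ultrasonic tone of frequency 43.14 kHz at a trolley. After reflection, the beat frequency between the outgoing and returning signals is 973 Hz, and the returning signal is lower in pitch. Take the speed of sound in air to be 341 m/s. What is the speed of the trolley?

Double Doppler shift off a moving reflector: f₂ = f₀ · (v + u)/(v − u) (u > 0 toward emitter).
Returning signal is lower, so f₂ = f₀ − Δf = 43140 − 973 = 42167 Hz.
Rearranging, u = v · (f₂ − f₀)/(f₂ + f₀) = 341 × -973/85307 ≈ -3.9 m/s.
So the trolley is moving at 3.9 m/s away from the emitter.

3.9 m/s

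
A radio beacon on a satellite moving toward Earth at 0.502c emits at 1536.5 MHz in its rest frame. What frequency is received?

Relativistic Doppler for frequency: f' = f₀ · √((1 + β)/(1 − β)).
f' = 1536.5 × √(1.5020/0.4980) = 1536.5 × 1.73668 ≈ 2668.4 MHz.

2668.4 MHz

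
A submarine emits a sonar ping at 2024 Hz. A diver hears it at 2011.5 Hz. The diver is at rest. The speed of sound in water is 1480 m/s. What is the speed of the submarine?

9.2 m/s

f' < f, so the submarine is receding.
f' = f · v/(v + v_s) ⇒ v_s = v · |1 − f/f'|.
v_s = 1480 × |1 − 2024/2011.5| = 1480 × 0.006214 ≈ 9.2 m/s.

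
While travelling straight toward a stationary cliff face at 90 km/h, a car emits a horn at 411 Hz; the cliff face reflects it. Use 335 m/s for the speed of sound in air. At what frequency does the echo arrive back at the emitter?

90 km/h = 25 m/s.
The cliff face receives the sound from a moving source: f₁ = f₀ · v/(v − v_e) = 411 × 335/310 ≈ 444 Hz.
On the return leg the car is a moving observer: f₂ = f₁ · (v + v_e)/v = 444 × 360/335 ≈ 477 Hz.

477 Hz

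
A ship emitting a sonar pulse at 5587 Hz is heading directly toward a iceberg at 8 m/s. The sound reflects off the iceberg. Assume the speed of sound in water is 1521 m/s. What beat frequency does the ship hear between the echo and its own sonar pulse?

59.1 Hz

The iceberg receives the sound from a moving source: f₁ = f₀ · v/(v − v_e) = 5587 × 1521/1513 ≈ 5616.5 Hz.
On the return leg the ship is a moving observer: f₂ = f₁ · (v + v_e)/v = 5616.5 × 1529/1521 ≈ 5646.1 Hz.
Beat against the emitted tone: |f₂ − f₀| = 2v_e·f₀/(v − v_e) = 2 × 8 × 5587/1513 ≈ 59.1 Hz.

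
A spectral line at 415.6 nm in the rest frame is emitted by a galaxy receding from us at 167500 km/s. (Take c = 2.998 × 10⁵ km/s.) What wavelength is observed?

β = v/c = 167500/299800 = 0.5587.
Relativistic Doppler for wavelength: λ' = λ₀ · √((1 + β)/(1 − β)).
λ' = 415.6 × √(1.5587/0.4413) = 415.6 × 1.87939 ≈ 781.1 nm.

781.1 nm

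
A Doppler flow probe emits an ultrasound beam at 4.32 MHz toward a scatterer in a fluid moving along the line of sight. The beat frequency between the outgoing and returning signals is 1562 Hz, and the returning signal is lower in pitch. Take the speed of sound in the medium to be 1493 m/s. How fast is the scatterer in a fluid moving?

Double Doppler shift off a moving reflector: f₂ = f₀ · (v + u)/(v − u) (u > 0 toward emitter).
Returning signal is lower, so f₂ = f₀ − Δf = 4320000 − 1562 = 4318438 Hz.
Rearranging, u = v · (f₂ − f₀)/(f₂ + f₀) = 1493 × -1562/8638438 ≈ -0.27 m/s.
So the scatterer in a fluid is moving at 0.27 m/s away from the emitter.

0.27 m/s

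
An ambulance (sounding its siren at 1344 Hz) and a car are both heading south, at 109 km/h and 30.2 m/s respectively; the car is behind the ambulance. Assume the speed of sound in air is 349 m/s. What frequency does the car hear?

1344 Hz

109 km/h = 30.28 m/s.
The car is behind, so the ambulance is moving away from it while the car is moving toward the ambulance.
General Doppler shift: f' = f · (v + v_o)/(v + v_s).
f' = 1344 × (349 + 30.2)/(349 + 30.28) = 1344 × 379.2/379.28 ≈ 1344 Hz.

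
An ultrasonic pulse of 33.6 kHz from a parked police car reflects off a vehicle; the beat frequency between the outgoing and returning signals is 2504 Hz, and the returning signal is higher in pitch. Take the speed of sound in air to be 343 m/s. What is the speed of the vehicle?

12.3 m/s

Double Doppler shift off a moving reflector: f₂ = f₀ · (v + u)/(v − u) (u > 0 toward emitter).
Returning signal is higher, so f₂ = f₀ + Δf = 33600 + 2504 = 36104 Hz.
Rearranging, u = v · (f₂ − f₀)/(f₂ + f₀) = 343 × 2504/69704 ≈ 12.3 m/s.
So the vehicle is moving at 12.3 m/s toward the emitter.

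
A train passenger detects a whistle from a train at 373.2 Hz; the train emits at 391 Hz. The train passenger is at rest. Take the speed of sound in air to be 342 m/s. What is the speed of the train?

f' < f, so the train is receding.
f' = f · v/(v + v_s) ⇒ v_s = v · |1 − f/f'|.
v_s = 342 × |1 − 391/373.2| = 342 × 0.0477 ≈ 16.3 m/s.

16.3 m/s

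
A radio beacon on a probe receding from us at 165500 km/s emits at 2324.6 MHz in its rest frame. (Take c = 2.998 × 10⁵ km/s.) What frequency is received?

1248.9 MHz

β = v/c = 165500/299800 = 0.5520.
Relativistic Doppler for frequency: f' = f₀ · √((1 − β)/(1 + β)).
f' = 2324.6 × √(0.4480/1.5520) = 2324.6 × 0.53724 ≈ 1248.9 MHz.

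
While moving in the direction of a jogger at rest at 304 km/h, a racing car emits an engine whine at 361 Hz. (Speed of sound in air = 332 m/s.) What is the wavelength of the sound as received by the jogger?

304 km/h = 84.44 m/s.
Moving source, stationary observer: f' = f · v/(v − v_s) since the source is approaching.
f' = 361 × 332/(332 − 84.44) ≈ 484 Hz.
λ' = v/f' = 332/484.142 ≈ 68.6 cm.

68.6 cm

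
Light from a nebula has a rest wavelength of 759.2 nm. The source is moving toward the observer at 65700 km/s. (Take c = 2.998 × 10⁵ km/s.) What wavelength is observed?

β = v/c = 65700/299800 = 0.2191.
Relativistic Doppler for wavelength: λ' = λ₀ · √((1 − β)/(1 + β)).
λ' = 759.2 × √(0.7809/1.2191) = 759.2 × 0.80031 ≈ 607.6 nm.

607.6 nm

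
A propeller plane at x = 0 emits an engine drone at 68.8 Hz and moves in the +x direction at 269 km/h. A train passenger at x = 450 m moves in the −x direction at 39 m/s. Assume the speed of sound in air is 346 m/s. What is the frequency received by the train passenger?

98 Hz

269 km/h = 74.72 m/s.
The observer lies on the +x side, so the source is heading toward the observer and the observer is heading toward the source.
General Doppler shift: f' = f · (v + v_o)/(v − v_s).
f' = 68.8 × (346 + 39)/(346 − 74.72) = 68.8 × 385/271.28 ≈ 98 Hz.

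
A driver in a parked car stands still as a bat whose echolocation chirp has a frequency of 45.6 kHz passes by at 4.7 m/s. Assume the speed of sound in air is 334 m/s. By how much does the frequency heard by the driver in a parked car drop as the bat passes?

1.28 kHz

Approaching: f₁ = f · v/(v − v_s) = 45.6 × 334/329.3 ≈ 46.25 kHz.
Receding: f₂ = f · v/(v + v_s) = 45.6 × 334/338.7 ≈ 44.97 kHz.
Drop: f₁ − f₂ = 2f·v·v_s/(v² − v_s²) = 2 × 45.6 × 334 × 4.7/(334² − 4.7²) ≈ 1.28 kHz.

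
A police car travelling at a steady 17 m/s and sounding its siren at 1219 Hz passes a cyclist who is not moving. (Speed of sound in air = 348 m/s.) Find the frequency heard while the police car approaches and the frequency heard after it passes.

Approaching: f₁ = f · v/(v − v_s) = 1219 × 348/331 ≈ 1282 Hz.
Receding: f₂ = f · v/(v + v_s) = 1219 × 348/365 ≈ 1162 Hz.

1282 Hz approaching; 1162 Hz receding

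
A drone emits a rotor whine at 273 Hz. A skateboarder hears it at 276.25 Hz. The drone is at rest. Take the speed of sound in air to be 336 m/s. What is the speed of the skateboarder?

4.0 m/s

f' > f, so the skateboarder is approaching.
f' = f · (v + v_o)/v ⇒ v_o = v · |f'/f − 1|.
v_o = 336 × |276.25/273 − 1| = 336 × 0.0119 ≈ 4.0 m/s.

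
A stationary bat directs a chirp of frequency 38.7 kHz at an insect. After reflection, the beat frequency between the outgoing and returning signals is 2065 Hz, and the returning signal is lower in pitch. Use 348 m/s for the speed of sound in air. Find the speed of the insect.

Double Doppler shift off a moving reflector: f₂ = f₀ · (v + u)/(v − u) (u > 0 toward emitter).
Returning signal is lower, so f₂ = f₀ − Δf = 38700 − 2065 = 36635 Hz.
Rearranging, u = v · (f₂ − f₀)/(f₂ + f₀) = 348 × -2065/75335 ≈ -9.5 m/s.
So the insect is moving at 9.5 m/s away from the emitter.

9.5 m/s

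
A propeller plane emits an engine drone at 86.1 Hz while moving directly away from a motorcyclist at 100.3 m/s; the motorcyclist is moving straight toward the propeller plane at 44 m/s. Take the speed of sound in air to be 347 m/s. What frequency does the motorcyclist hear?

75 Hz

With source receding and observer approaching, f' = f · (v + v_o)/(v + v_s).
f' = 86.1 × (347 + 44)/(347 + 100.3) = 86.1 × 391/447.3 ≈ 75 Hz.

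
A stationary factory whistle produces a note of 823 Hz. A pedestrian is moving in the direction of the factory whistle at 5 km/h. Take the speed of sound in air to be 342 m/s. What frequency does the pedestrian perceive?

826 Hz

5 km/h = 1.389 m/s.
Only the observer moves, toward the source, so f' = f · (v + v_o)/v.
f' = 823 × (342 + 1.389)/342 = 823 × 343.39/342 ≈ 826 Hz.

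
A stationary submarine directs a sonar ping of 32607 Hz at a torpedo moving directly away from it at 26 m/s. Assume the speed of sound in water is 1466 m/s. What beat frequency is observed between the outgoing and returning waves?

The torpedo first receives the wave as a moving observer: f₁ = f₀ · (v − u)/v = 32607 × (1466 − 26)/1466 ≈ 32029 Hz.
On reflection it acts as a source moving away from the stationary detector: f₂ = f₁ · v/(v + u) = 32029 × 1466/1492 ≈ 31471 Hz.
Equivalently f₂ = f₀ · (v − u)/(v + u).
Beat frequency: |f₂ − f₀| = 2u·f₀/(v + u) = 2 × 26 × 32607/1492 ≈ 1136 Hz.

1136 Hz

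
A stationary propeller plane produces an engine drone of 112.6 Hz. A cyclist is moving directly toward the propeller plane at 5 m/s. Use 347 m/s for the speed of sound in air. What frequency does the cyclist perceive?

114 Hz

Only the observer moves, toward the source, so f' = f · (v + v_o)/v.
f' = 112.6 × (347 + 5)/347 = 112.6 × 352/347 ≈ 114 Hz.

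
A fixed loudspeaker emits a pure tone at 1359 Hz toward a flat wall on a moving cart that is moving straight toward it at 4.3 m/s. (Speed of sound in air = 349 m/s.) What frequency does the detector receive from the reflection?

At the flat wall on a moving cart (a moving observer), f₁ = f₀ · (v + u)/v = 1359 × 353.3/349 ≈ 1376 Hz.
On reflection it acts as a source moving toward the stationary detector: f₂ = f₁ · v/(v − u) = 1376 × 349/344.7 ≈ 1393 Hz.
Equivalently f₂ = f₀ · (v + u)/(v − u).

1393 Hz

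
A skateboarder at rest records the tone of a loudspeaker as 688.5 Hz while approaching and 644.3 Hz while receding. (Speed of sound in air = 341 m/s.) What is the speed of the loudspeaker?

11.3 m/s

f₁/f₂ = (v + v_s)/(v − v_s), so v_s = v · (f₁ − f₂)/(f₁ + f₂).
v_s = 341 × (688.5 − 644.3)/(688.5 + 644.3) = 341 × 44.2/1332.8 ≈ 11.3 m/s.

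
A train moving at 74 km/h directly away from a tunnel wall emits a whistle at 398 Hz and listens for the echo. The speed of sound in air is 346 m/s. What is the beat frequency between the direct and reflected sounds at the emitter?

44.6 Hz

74 km/h = 20.56 m/s.
The tunnel wall receives the sound from a moving source: f₁ = f₀ · v/(v + v_e) = 398 × 346/366.56 ≈ 375.7 Hz.
On the return leg the train is a moving observer: f₂ = f₁ · (v − v_e)/v = 375.7 × 325.44/346 ≈ 353.4 Hz.
Beat against the emitted tone: |f₂ − f₀| = 2v_e·f₀/(v + v_e) = 2 × 20.56 × 398/366.56 ≈ 44.6 Hz.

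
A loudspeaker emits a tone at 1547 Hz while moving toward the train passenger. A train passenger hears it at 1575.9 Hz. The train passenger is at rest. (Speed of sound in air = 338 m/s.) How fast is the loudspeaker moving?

f' = f · v/(v − v_s) ⇒ v_s = v · |1 − f/f'|.
v_s = 338 × |1 − 1547/1575.9| = 338 × 0.01834 ≈ 6.2 m/s.

6.2 m/s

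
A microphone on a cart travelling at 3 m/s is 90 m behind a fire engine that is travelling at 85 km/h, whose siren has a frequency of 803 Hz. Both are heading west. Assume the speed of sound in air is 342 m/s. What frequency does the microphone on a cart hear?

758 Hz

85 km/h = 23.61 m/s.
The microphone on a cart is behind, so the fire engine is moving away from it while the microphone on a cart is moving toward the fire engine.
With source receding and observer approaching, f' = f · (v + v_o)/(v + v_s).
f' = 803 × (342 + 3)/(342 + 23.61) = 803 × 345/365.61 ≈ 758 Hz.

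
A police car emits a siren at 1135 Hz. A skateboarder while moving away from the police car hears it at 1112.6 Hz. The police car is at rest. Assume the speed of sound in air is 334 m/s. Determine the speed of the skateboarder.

6.6 m/s

f' = f · (v − v_o)/v ⇒ v_o = v · |f'/f − 1|.
v_o = 334 × |1112.6/1135 − 1| = 334 × 0.01974 ≈ 6.6 m/s.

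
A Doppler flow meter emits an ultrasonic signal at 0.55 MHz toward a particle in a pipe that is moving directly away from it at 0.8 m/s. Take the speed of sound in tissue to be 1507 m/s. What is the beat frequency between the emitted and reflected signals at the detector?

584 Hz

At the particle in a pipe (a moving observer), f₁ = f₀ · (v − u)/v = 0.55 × 1506.2/1507 ≈ 0.549708 MHz.
The reflection then acts as a moving source: f₂ = f₁ · v/(v + u) ≈ 0.549416 MHz.
Equivalently f₂ = f₀ · (v − u)/(v + u).
Beat frequency (with f₀ = 550000 Hz): |f₂ − f₀| = 2u·f₀/(v + u) = 2 × 0.8 × 550000/1507.8 ≈ 584 Hz.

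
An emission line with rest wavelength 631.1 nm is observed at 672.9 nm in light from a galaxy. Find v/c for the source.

0.064

λ'/λ₀ = 1.0662 > 1 (redshift), so the source is receding.
λ'/λ₀ = √((1 + β)/(1 − β)) for a receding source ⇒ β = (r² − 1)/(r² + 1) with r = λ'/λ₀.
β = (1.1369 − 1)/(1.1369 + 1) ≈ 0.064.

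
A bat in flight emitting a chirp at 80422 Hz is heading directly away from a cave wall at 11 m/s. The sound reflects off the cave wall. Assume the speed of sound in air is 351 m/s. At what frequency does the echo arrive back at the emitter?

75534 Hz

The cave wall receives the sound from a moving source: f₁ = f₀ · v/(v + v_e) = 80422 × 351/362 ≈ 77978 Hz.
On the return leg the bat in flight is a moving observer: f₂ = f₁ · (v − v_e)/v = 77978 × 340/351 ≈ 75534 Hz.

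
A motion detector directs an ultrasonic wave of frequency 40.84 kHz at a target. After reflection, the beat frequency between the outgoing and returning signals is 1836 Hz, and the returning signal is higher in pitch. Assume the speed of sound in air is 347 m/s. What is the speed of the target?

7.6 m/s

Double Doppler shift off a moving reflector: f₂ = f₀ · (v + u)/(v − u) (u > 0 toward emitter).
Returning signal is higher, so f₂ = f₀ + Δf = 40840 + 1836 = 42676 Hz.
Rearranging, u = v · (f₂ − f₀)/(f₂ + f₀) = 347 × 1836/83516 ≈ 7.6 m/s.
So the target is moving at 7.6 m/s toward the emitter.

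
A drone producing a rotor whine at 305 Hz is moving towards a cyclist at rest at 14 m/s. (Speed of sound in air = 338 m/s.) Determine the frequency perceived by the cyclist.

Moving source, stationary observer: f' = f · v/(v − v_s) since the source is approaching.
f' = 305 × 338/(338 − 14) = 305 × 338/324 ≈ 318 Hz.

318 Hz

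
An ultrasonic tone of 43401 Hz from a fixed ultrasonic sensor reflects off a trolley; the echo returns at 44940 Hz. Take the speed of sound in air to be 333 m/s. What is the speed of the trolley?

Double Doppler shift off a moving reflector: f₂ = f₀ · (v + u)/(v − u) (u > 0 toward emitter).
Rearranging, u = v · (f₂ − f₀)/(f₂ + f₀) = 333 × 1539/88341 ≈ 5.8 m/s.
So the trolley is moving at 5.8 m/s toward the emitter.

5.8 m/s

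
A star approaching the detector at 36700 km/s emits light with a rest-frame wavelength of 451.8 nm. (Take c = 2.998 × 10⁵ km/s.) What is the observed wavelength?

399.5 nm

β = v/c = 36700/299800 = 0.1224.
Relativistic Doppler for wavelength: λ' = λ₀ · √((1 − β)/(1 + β)).
λ' = 451.8 × √(0.8776/1.1224) = 451.8 × 0.88424 ≈ 399.5 nm.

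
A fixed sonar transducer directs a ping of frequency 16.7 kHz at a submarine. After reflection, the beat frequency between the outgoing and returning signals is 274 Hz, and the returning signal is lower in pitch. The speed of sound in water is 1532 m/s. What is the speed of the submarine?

12.7 m/s

Double Doppler shift off a moving reflector: f₂ = f₀ · (v + u)/(v − u) (u > 0 toward emitter).
Returning signal is lower, so f₂ = f₀ − Δf = 16700 − 274 = 16426 Hz.
Rearranging, u = v · (f₂ − f₀)/(f₂ + f₀) = 1532 × -274/33126 ≈ -12.7 m/s.
So the submarine is moving at 12.7 m/s away from the emitter.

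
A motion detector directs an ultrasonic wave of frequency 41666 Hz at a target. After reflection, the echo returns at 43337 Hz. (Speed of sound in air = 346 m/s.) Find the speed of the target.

6.8 m/s

Double Doppler shift off a moving reflector: f₂ = f₀ · (v + u)/(v − u) (u > 0 toward emitter).
Rearranging, u = v · (f₂ − f₀)/(f₂ + f₀) = 346 × 1671/85003 ≈ 6.8 m/s.
So the target is moving at 6.8 m/s toward the emitter.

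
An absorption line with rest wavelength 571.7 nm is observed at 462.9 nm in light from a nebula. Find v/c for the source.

λ'/λ₀ = 0.8097 < 1 (blueshift), so the source is approaching.
λ'/λ₀ = √((1 − β)/(1 + β)) for an approaching source ⇒ β = (1 − r²)/(1 + r²) with r = λ'/λ₀.
β = (1 − 0.6556)/(1 + 0.6556) ≈ 0.208.

0.208c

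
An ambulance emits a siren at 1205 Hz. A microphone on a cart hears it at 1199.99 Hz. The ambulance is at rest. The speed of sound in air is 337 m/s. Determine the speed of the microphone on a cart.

f' < f, so the microphone on a cart is receding.
f' = f · (v − v_o)/v ⇒ v_o = v · |f'/f − 1|.
v_o = 337 × |1199.99/1205 − 1| = 337 × 0.004158 ≈ 1.40 m/s.

1.40 m/s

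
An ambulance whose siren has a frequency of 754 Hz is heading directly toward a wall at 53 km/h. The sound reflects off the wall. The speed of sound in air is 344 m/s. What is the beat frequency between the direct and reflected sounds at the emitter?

53 km/h = 14.72 m/s.
The wall receives the sound from a moving source: f₁ = f₀ · v/(v − v_e) = 754 × 344/329.28 ≈ 787.7 Hz.
On the return leg the ambulance is a moving observer: f₂ = f₁ · (v + v_e)/v = 787.7 × 358.72/344 ≈ 821.4 Hz.
Beat against the emitted tone: |f₂ − f₀| = 2v_e·f₀/(v − v_e) = 2 × 14.72 × 754/329.28 ≈ 67 Hz.

67 Hz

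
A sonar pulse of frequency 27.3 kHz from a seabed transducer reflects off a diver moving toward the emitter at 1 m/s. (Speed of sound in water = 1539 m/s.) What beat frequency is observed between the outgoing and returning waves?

35.5 Hz

At the diver (a moving observer), f₁ = f₀ · (v + u)/v = 27.3 × 1540/1539 ≈ 27.3177 kHz.
On reflection it acts as a source moving toward the stationary detector: f₂ = f₁ · v/(v − u) = 27.3177 × 1539/1538 ≈ 27.3355 kHz.
Equivalently f₂ = f₀ · (v + u)/(v − u).
Beat frequency (with f₀ = 27300 Hz): |f₂ − f₀| = 2u·f₀/(v − u) = 2 × 1 × 27300/1538 ≈ 35.5 Hz.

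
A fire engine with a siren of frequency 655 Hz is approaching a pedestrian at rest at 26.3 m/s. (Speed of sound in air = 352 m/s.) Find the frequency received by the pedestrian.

Only the source moves, toward the listener, so f' = f · v/(v − v_s).
f' = 655 × 352/(352 − 26.3) = 655 × 352/325.7 ≈ 708 Hz.

708 Hz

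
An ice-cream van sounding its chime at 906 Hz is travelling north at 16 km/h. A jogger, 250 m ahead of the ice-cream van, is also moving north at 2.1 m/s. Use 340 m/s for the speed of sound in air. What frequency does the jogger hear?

16 km/h = 4.444 m/s.
The jogger is ahead, so the ice-cream van is moving toward it while the jogger is moving away from the ice-cream van.
With source approaching and observer receding, f' = f · (v − v_o)/(v − v_s).
f' = 906 × (340 − 2.1)/(340 − 4.444) = 906 × 337.9/335.56 ≈ 912 Hz.

912 Hz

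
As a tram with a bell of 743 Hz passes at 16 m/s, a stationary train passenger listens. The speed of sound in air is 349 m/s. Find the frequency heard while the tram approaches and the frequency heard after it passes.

779 Hz approaching; 710 Hz receding

Approaching: f₁ = f · v/(v − v_s) = 743 × 349/333 ≈ 779 Hz.
Receding: f₂ = f · v/(v + v_s) = 743 × 349/365 ≈ 710 Hz.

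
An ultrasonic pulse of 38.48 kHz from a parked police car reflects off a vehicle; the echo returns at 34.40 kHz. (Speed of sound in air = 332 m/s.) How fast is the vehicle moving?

18.6 m/s

Double Doppler shift off a moving reflector: f₂ = f₀ · (v + u)/(v − u) (u > 0 toward emitter).
Rearranging, u = v · (f₂ − f₀)/(f₂ + f₀) = 332 × -4.08/72.88 ≈ -18.6 m/s.
So the vehicle is moving at 18.6 m/s away from the emitter.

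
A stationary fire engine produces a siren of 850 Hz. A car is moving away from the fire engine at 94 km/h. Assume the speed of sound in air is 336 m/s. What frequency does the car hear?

784 Hz

94 km/h = 26.11 m/s.
Only the observer moves, away from the source, so f' = f · (v − v_o)/v.
f' = 850 × (336 − 26.11)/336 = 850 × 309.89/336 ≈ 784 Hz.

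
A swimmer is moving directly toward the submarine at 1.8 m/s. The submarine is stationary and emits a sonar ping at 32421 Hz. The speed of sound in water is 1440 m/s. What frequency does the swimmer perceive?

Only the observer moves, toward the source, so f' = f · (v + v_o)/v.
f' = 32421 × (1440 + 1.8)/1440 = 32421 × 1441.8/1440 ≈ 32462 Hz.

32462 Hz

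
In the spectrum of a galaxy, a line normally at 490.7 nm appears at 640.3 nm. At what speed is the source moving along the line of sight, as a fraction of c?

λ'/λ₀ = 1.3049 > 1 (redshift), so the source is receding.
λ'/λ₀ = √((1 + β)/(1 − β)) for a receding source ⇒ β = (r² − 1)/(r² + 1) with r = λ'/λ₀.
β = (1.7027 − 1)/(1.7027 + 1) ≈ 0.260.

0.260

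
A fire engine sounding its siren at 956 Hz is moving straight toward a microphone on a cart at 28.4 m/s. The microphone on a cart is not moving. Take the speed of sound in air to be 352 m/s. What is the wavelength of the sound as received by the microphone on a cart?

33.8 cm

Moving source, stationary observer: f' = f · v/(v − v_s) since the source is approaching.
f' = 956 × 352/(352 − 28.4) ≈ 1040 Hz.
λ' = v/f' = 352/1039.9 ≈ 33.8 cm.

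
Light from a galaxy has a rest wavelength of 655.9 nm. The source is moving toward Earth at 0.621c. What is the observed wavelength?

317.2 nm

Relativistic Doppler for wavelength: λ' = λ₀ · √((1 − β)/(1 + β)).
λ' = 655.9 × √(0.3790/1.6210) = 655.9 × 0.48354 ≈ 317.2 nm.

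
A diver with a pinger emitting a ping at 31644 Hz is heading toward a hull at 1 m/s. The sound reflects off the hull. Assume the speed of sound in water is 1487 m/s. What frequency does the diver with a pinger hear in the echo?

The hull receives the sound from a moving source: f₁ = f₀ · v/(v − v_e) = 31644 × 1487/1486 ≈ 31665 Hz.
On the return leg the diver with a pinger is a moving observer: f₂ = f₁ · (v + v_e)/v = 31665 × 1488/1487 ≈ 31687 Hz.
Equivalently f₂ = f₀ · (v + v_e)/(v − v_e).

31687 Hz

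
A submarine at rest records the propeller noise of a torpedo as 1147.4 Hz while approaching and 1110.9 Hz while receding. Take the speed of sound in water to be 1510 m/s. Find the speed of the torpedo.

24.4 m/s

f₁/f₂ = (v + v_s)/(v − v_s), so v_s = v · (f₁ − f₂)/(f₁ + f₂).
v_s = 1510 × (1147.4 − 1110.9)/(1147.4 + 1110.9) = 1510 × 36.5/2258.3 ≈ 24.4 m/s.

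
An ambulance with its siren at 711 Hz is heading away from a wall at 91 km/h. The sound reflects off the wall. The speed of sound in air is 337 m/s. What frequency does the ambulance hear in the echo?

612 Hz

91 km/h = 25.28 m/s.
The wall receives the sound from a moving source: f₁ = f₀ · v/(v + v_e) = 711 × 337/362.28 ≈ 661 Hz.
On the return leg the ambulance is a moving observer: f₂ = f₁ · (v − v_e)/v = 661 × 311.72/337 ≈ 612 Hz.
Equivalently f₂ = f₀ · (v − v_e)/(v + v_e).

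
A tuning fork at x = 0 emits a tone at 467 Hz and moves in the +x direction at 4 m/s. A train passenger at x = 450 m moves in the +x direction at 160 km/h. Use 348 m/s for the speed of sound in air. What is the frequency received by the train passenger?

412 Hz

160 km/h = 44.44 m/s.
The observer lies on the +x side, so the source is heading toward the observer and the observer is heading away from the source.
Both move, so f' = f · (v − v_o)/(v − v_s).
f' = 467 × (348 − 44.44)/(348 − 4) = 467 × 303.56/344 ≈ 412 Hz.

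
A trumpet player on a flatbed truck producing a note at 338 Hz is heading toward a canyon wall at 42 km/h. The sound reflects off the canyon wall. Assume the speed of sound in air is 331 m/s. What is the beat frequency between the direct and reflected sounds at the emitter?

24.7 Hz

42 km/h = 11.67 m/s.
The canyon wall receives the sound from a moving source: f₁ = f₀ · v/(v − v_e) = 338 × 331/319.33 ≈ 350.3 Hz.
On the return leg the trumpet player on a flatbed truck is a moving observer: f₂ = f₁ · (v + v_e)/v = 350.3 × 342.67/331 ≈ 362.7 Hz.
Beat against the emitted tone: |f₂ − f₀| = 2v_e·f₀/(v − v_e) = 2 × 11.67 × 338/319.33 ≈ 24.7 Hz.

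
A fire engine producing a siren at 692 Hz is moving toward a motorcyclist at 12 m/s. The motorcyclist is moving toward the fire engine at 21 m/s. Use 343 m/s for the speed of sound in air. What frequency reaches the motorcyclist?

761 Hz

Both move, so f' = f · (v + v_o)/(v − v_s).
f' = 692 × (343 + 21)/(343 − 12) = 692 × 364/331 ≈ 761 Hz.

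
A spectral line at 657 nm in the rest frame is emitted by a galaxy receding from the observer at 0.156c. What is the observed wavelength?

Relativistic Doppler for wavelength: λ' = λ₀ · √((1 + β)/(1 − β)).
λ' = 657 × √(1.1560/0.8440) = 657 × 1.17033 ≈ 768.9 nm.

768.9 nm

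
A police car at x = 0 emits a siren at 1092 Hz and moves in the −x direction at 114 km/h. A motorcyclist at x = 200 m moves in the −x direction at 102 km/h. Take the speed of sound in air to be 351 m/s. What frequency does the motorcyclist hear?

1082 Hz

114 km/h = 31.67 m/s; 102 km/h = 28.33 m/s.
The observer lies on the +x side, so the source is heading away from the observer and the observer is heading toward the source.
With source receding and observer approaching, f' = f · (v + v_o)/(v + v_s).
f' = 1092 × (351 + 28.33)/(351 + 31.67) = 1092 × 379.33/382.67 ≈ 1082 Hz.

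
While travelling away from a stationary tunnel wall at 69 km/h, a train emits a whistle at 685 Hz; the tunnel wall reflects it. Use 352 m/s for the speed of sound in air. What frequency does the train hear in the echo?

614 Hz

69 km/h = 19.17 m/s.
The tunnel wall receives the sound from a moving source: f₁ = f₀ · v/(v + v_e) = 685 × 352/371.17 ≈ 650 Hz.
On the return leg the train is a moving observer: f₂ = f₁ · (v − v_e)/v = 650 × 332.83/352 ≈ 614 Hz.
Equivalently f₂ = f₀ · (v − v_e)/(v + v_e).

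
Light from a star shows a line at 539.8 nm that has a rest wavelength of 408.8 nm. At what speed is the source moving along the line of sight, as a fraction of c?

λ'/λ₀ = 1.3205 > 1 (redshift), so the source is receding.
λ'/λ₀ = √((1 + β)/(1 − β)) for a receding source ⇒ β = (r² − 1)/(r² + 1) with r = λ'/λ₀.
β = (1.7436 − 1)/(1.7436 + 1) ≈ 0.271.

0.271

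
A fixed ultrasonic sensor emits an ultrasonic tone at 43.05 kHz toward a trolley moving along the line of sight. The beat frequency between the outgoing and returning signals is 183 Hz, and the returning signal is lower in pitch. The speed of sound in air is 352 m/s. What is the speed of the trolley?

0.75 m/s

Double Doppler shift off a moving reflector: f₂ = f₀ · (v + u)/(v − u) (u > 0 toward emitter).
Returning signal is lower, so f₂ = f₀ − Δf = 43050 − 183 = 42867 Hz.
Rearranging, u = v · (f₂ − f₀)/(f₂ + f₀) = 352 × -183/85917 ≈ -0.75 m/s.
So the trolley is moving at 0.75 m/s away from the emitter.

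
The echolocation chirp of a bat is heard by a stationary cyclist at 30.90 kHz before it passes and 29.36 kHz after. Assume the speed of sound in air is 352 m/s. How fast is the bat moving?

f₁/f₂ = (v + v_s)/(v − v_s), so v_s = v · (f₁ − f₂)/(f₁ + f₂).
v_s = 352 × (30.90 − 29.36)/(30.90 + 29.36) = 352 × 1.54/60.26 ≈ 9.0 m/s.

9.0 m/s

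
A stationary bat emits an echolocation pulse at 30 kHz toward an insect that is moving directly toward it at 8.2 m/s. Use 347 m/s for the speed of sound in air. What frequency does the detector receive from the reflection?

The insect first receives the wave as a moving observer: f₁ = f₀ · (v + u)/v = 30 × (347 + 8.2)/347 ≈ 30.7 kHz.
The reflection then acts as a moving source: f₂ = f₁ · v/(v − u) ≈ 31.5 kHz.

31.5 kHz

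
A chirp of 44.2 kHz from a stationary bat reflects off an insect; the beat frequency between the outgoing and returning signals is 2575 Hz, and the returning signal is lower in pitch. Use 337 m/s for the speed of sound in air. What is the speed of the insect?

Double Doppler shift off a moving reflector: f₂ = f₀ · (v + u)/(v − u) (u > 0 toward emitter).
Returning signal is lower, so f₂ = f₀ − Δf = 44200 − 2575 = 41625 Hz.
Rearranging, u = v · (f₂ − f₀)/(f₂ + f₀) = 337 × -2575/85825 ≈ -10.1 m/s.
So the insect is moving at 10.1 m/s away from the emitter.

10.1 m/s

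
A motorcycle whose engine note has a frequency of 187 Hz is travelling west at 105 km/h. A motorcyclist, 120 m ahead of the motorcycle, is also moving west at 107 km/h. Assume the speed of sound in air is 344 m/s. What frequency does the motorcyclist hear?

105 km/h = 29.17 m/s; 107 km/h = 29.72 m/s.
The motorcyclist is ahead, so the motorcycle is moving toward it while the motorcyclist is moving away from the motorcycle.
Both move, so f' = f · (v − v_o)/(v − v_s).
f' = 187 × (344 − 29.72)/(344 − 29.17) = 187 × 314.28/314.83 ≈ 187 Hz.

187 Hz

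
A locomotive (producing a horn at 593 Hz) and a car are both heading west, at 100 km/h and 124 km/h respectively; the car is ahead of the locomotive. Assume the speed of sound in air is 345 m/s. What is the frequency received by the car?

581 Hz

100 km/h = 27.78 m/s; 124 km/h = 34.44 m/s.
The car is ahead, so the locomotive is moving toward it while the car is moving away from the locomotive.
Both move, so f' = f · (v − v_o)/(v − v_s).
f' = 593 × (345 − 34.44)/(345 − 27.78) = 593 × 310.56/317.22 ≈ 581 Hz.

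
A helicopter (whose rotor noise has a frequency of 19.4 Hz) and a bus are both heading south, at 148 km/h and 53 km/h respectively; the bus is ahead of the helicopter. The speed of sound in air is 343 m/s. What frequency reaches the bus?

21.1 Hz

148 km/h = 41.11 m/s; 53 km/h = 14.72 m/s.
The bus is ahead, so the helicopter is moving toward it while the bus is moving away from the helicopter.
With source approaching and observer receding, f' = f · (v − v_o)/(v − v_s).
f' = 19.4 × (343 − 14.72)/(343 − 41.11) = 19.4 × 328.28/301.89 ≈ 21.1 Hz.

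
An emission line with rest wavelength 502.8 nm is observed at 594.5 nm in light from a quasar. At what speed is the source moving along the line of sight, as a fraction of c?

0.166

λ'/λ₀ = 1.1824 > 1 (redshift), so the source is receding.
λ'/λ₀ = √((1 + β)/(1 − β)) for a receding source ⇒ β = (r² − 1)/(r² + 1) with r = λ'/λ₀.
β = (1.3980 − 1)/(1.3980 + 1) ≈ 0.166.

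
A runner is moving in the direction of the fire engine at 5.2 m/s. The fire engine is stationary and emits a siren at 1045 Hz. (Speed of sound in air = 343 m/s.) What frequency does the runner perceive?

Only the observer moves, toward the source, so f' = f · (v + v_o)/v.
f' = 1045 × (343 + 5.2)/343 = 1045 × 348.2/343 ≈ 1061 Hz.

1061 Hz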